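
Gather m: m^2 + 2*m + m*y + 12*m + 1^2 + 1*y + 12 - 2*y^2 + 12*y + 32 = m^2 + m*(y + 14) - 2*y^2 + 13*y + 45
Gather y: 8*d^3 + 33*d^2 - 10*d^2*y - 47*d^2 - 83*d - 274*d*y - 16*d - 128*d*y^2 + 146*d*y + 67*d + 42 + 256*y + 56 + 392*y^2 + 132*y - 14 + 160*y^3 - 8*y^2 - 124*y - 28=8*d^3 - 14*d^2 - 32*d + 160*y^3 + y^2*(384 - 128*d) + y*(-10*d^2 - 128*d + 264) + 56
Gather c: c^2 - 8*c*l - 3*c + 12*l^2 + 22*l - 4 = c^2 + c*(-8*l - 3) + 12*l^2 + 22*l - 4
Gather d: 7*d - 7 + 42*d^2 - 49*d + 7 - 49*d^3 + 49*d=-49*d^3 + 42*d^2 + 7*d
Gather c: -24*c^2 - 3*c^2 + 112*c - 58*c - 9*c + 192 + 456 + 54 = -27*c^2 + 45*c + 702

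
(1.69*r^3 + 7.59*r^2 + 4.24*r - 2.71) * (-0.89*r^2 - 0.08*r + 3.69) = -1.5041*r^5 - 6.8903*r^4 + 1.8553*r^3 + 30.0798*r^2 + 15.8624*r - 9.9999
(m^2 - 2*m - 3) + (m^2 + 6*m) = 2*m^2 + 4*m - 3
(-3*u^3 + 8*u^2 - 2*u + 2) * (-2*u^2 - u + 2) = 6*u^5 - 13*u^4 - 10*u^3 + 14*u^2 - 6*u + 4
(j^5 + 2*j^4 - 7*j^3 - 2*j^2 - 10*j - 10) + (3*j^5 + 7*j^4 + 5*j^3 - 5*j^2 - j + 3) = 4*j^5 + 9*j^4 - 2*j^3 - 7*j^2 - 11*j - 7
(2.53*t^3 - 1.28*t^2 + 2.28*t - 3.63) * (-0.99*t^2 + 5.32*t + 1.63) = -2.5047*t^5 + 14.7268*t^4 - 4.9429*t^3 + 13.6369*t^2 - 15.5952*t - 5.9169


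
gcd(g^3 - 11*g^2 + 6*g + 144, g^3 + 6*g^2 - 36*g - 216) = g - 6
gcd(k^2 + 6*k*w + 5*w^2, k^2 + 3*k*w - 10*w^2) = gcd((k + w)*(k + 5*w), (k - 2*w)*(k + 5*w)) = k + 5*w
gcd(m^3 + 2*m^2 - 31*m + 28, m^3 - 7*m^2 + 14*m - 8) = m^2 - 5*m + 4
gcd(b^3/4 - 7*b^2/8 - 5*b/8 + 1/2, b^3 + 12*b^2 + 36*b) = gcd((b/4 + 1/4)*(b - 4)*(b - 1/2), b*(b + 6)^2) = 1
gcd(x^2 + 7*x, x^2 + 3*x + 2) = 1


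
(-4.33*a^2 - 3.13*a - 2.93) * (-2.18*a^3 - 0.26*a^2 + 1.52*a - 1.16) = 9.4394*a^5 + 7.9492*a^4 + 0.6196*a^3 + 1.027*a^2 - 0.822800000000001*a + 3.3988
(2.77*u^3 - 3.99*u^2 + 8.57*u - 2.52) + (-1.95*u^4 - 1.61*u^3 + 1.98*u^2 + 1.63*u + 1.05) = -1.95*u^4 + 1.16*u^3 - 2.01*u^2 + 10.2*u - 1.47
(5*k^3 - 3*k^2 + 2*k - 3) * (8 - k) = -5*k^4 + 43*k^3 - 26*k^2 + 19*k - 24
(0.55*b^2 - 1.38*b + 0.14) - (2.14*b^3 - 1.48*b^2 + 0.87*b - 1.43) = -2.14*b^3 + 2.03*b^2 - 2.25*b + 1.57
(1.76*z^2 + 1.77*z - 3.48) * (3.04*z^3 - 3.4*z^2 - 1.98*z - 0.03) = 5.3504*z^5 - 0.6032*z^4 - 20.082*z^3 + 8.2746*z^2 + 6.8373*z + 0.1044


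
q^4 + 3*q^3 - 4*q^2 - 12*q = q*(q - 2)*(q + 2)*(q + 3)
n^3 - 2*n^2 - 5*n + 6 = (n - 3)*(n - 1)*(n + 2)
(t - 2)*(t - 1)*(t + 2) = t^3 - t^2 - 4*t + 4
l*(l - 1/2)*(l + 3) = l^3 + 5*l^2/2 - 3*l/2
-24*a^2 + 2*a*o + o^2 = (-4*a + o)*(6*a + o)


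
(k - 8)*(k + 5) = k^2 - 3*k - 40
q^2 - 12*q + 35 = (q - 7)*(q - 5)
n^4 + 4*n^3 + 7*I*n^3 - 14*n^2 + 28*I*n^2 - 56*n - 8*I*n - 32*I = (n + 4)*(n + I)*(n + 2*I)*(n + 4*I)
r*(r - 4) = r^2 - 4*r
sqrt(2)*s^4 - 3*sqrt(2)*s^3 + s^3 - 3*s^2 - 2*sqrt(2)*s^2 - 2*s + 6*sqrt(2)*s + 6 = (s - 3)*(s - sqrt(2))*(s + sqrt(2))*(sqrt(2)*s + 1)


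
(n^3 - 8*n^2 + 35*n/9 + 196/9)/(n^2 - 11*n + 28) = (n^2 - n - 28/9)/(n - 4)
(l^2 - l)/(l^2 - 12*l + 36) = l*(l - 1)/(l^2 - 12*l + 36)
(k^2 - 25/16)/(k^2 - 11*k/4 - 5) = (k - 5/4)/(k - 4)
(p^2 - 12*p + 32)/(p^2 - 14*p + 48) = (p - 4)/(p - 6)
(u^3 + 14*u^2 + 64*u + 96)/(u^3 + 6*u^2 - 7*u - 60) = (u^2 + 10*u + 24)/(u^2 + 2*u - 15)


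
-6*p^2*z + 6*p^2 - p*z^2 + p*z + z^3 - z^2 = (-3*p + z)*(2*p + z)*(z - 1)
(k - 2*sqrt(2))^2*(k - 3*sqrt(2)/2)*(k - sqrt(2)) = k^4 - 13*sqrt(2)*k^3/2 + 31*k^2 - 32*sqrt(2)*k + 24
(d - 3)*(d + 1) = d^2 - 2*d - 3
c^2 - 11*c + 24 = (c - 8)*(c - 3)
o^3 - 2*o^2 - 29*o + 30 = (o - 6)*(o - 1)*(o + 5)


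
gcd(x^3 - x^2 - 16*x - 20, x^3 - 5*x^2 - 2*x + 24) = x + 2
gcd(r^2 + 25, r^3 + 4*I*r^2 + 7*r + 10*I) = r + 5*I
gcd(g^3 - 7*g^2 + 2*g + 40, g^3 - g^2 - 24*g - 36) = g + 2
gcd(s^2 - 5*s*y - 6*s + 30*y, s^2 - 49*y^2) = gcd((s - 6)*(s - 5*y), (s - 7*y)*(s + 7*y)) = 1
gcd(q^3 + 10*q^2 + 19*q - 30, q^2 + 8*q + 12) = q + 6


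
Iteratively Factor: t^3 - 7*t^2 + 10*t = (t - 2)*(t^2 - 5*t) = t*(t - 2)*(t - 5)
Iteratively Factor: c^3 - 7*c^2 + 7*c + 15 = (c - 5)*(c^2 - 2*c - 3) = (c - 5)*(c - 3)*(c + 1)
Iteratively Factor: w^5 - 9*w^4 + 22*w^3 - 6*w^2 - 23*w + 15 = (w - 1)*(w^4 - 8*w^3 + 14*w^2 + 8*w - 15) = (w - 1)^2*(w^3 - 7*w^2 + 7*w + 15) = (w - 3)*(w - 1)^2*(w^2 - 4*w - 5) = (w - 3)*(w - 1)^2*(w + 1)*(w - 5)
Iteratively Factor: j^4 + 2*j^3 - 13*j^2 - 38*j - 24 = (j + 3)*(j^3 - j^2 - 10*j - 8) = (j + 1)*(j + 3)*(j^2 - 2*j - 8) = (j + 1)*(j + 2)*(j + 3)*(j - 4)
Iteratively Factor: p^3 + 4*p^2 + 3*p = (p + 3)*(p^2 + p) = (p + 1)*(p + 3)*(p)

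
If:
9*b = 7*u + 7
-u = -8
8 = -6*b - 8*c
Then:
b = 7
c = -25/4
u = 8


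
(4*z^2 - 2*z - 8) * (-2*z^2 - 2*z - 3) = -8*z^4 - 4*z^3 + 8*z^2 + 22*z + 24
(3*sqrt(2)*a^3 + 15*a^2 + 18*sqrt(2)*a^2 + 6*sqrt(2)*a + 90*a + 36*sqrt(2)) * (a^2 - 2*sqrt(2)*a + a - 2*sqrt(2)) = 3*sqrt(2)*a^5 + 3*a^4 + 21*sqrt(2)*a^4 - 6*sqrt(2)*a^3 + 21*a^3 - 168*sqrt(2)*a^2 - 6*a^2 - 144*sqrt(2)*a - 168*a - 144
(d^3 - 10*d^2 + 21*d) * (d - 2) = d^4 - 12*d^3 + 41*d^2 - 42*d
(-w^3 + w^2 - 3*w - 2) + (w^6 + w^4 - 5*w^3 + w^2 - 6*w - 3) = w^6 + w^4 - 6*w^3 + 2*w^2 - 9*w - 5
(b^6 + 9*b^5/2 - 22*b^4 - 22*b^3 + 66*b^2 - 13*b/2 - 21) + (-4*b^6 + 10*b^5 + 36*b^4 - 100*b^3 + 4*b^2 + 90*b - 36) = -3*b^6 + 29*b^5/2 + 14*b^4 - 122*b^3 + 70*b^2 + 167*b/2 - 57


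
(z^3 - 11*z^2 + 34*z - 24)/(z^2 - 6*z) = z - 5 + 4/z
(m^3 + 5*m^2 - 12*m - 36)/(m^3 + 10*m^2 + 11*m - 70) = (m^3 + 5*m^2 - 12*m - 36)/(m^3 + 10*m^2 + 11*m - 70)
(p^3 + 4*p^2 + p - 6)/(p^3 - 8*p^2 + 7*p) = (p^2 + 5*p + 6)/(p*(p - 7))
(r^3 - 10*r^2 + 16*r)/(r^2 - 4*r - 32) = r*(r - 2)/(r + 4)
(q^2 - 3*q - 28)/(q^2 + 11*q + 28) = (q - 7)/(q + 7)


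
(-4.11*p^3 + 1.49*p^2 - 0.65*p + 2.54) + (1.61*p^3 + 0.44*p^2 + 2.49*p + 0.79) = -2.5*p^3 + 1.93*p^2 + 1.84*p + 3.33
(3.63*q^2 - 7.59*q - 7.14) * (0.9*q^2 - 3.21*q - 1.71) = 3.267*q^4 - 18.4833*q^3 + 11.7306*q^2 + 35.8983*q + 12.2094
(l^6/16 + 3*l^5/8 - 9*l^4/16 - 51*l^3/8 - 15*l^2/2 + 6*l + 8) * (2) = l^6/8 + 3*l^5/4 - 9*l^4/8 - 51*l^3/4 - 15*l^2 + 12*l + 16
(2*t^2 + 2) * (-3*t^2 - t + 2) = -6*t^4 - 2*t^3 - 2*t^2 - 2*t + 4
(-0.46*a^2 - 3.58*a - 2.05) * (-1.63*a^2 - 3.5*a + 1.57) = 0.7498*a^4 + 7.4454*a^3 + 15.1493*a^2 + 1.5544*a - 3.2185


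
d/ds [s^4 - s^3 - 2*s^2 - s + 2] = 4*s^3 - 3*s^2 - 4*s - 1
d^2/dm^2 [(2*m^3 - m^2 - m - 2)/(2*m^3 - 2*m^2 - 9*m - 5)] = 4*(2*m^6 + 48*m^5 + 15*m^4 + 66*m^3 + 162*m^2 + 6*m - 61)/(8*m^9 - 24*m^8 - 84*m^7 + 148*m^6 + 498*m^5 - 6*m^4 - 1119*m^3 - 1365*m^2 - 675*m - 125)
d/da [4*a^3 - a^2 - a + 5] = 12*a^2 - 2*a - 1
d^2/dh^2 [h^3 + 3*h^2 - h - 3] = 6*h + 6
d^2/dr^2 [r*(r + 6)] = 2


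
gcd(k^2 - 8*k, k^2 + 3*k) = k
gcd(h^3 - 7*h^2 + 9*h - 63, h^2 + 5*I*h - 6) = h + 3*I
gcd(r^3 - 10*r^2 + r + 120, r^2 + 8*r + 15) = r + 3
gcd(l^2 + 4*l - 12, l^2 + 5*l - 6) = l + 6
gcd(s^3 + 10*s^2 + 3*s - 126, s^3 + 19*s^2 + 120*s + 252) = s^2 + 13*s + 42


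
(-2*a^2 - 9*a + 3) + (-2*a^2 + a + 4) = -4*a^2 - 8*a + 7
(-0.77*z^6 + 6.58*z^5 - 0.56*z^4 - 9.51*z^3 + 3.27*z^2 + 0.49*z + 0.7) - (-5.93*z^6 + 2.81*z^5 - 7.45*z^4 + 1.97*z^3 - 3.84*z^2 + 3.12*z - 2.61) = 5.16*z^6 + 3.77*z^5 + 6.89*z^4 - 11.48*z^3 + 7.11*z^2 - 2.63*z + 3.31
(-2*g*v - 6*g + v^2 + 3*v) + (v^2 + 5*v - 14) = -2*g*v - 6*g + 2*v^2 + 8*v - 14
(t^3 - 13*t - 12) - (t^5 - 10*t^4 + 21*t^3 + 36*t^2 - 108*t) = -t^5 + 10*t^4 - 20*t^3 - 36*t^2 + 95*t - 12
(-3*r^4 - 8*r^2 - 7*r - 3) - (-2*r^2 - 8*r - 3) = -3*r^4 - 6*r^2 + r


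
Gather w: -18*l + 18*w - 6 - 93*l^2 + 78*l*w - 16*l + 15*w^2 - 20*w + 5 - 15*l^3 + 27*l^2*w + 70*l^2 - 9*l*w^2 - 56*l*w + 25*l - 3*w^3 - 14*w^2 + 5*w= -15*l^3 - 23*l^2 - 9*l - 3*w^3 + w^2*(1 - 9*l) + w*(27*l^2 + 22*l + 3) - 1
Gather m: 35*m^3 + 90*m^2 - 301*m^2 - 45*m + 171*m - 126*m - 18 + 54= 35*m^3 - 211*m^2 + 36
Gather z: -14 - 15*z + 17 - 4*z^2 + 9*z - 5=-4*z^2 - 6*z - 2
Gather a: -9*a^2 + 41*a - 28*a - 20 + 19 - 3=-9*a^2 + 13*a - 4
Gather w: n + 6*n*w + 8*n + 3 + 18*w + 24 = 9*n + w*(6*n + 18) + 27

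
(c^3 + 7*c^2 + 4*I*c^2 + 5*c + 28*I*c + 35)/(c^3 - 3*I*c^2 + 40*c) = (c^2 + c*(7 - I) - 7*I)/(c*(c - 8*I))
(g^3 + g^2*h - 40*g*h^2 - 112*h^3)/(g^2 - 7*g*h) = g + 8*h + 16*h^2/g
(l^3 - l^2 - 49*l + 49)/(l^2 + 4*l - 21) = (l^2 - 8*l + 7)/(l - 3)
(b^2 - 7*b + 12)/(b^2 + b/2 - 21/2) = 2*(b - 4)/(2*b + 7)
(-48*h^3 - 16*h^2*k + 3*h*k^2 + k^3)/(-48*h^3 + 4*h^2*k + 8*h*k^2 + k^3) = (12*h^2 + h*k - k^2)/(12*h^2 - 4*h*k - k^2)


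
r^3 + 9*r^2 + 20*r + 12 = (r + 1)*(r + 2)*(r + 6)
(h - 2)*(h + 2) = h^2 - 4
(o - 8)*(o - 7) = o^2 - 15*o + 56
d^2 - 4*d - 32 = (d - 8)*(d + 4)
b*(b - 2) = b^2 - 2*b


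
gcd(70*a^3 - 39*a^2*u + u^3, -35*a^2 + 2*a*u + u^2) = -35*a^2 + 2*a*u + u^2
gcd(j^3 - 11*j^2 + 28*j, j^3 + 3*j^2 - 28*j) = j^2 - 4*j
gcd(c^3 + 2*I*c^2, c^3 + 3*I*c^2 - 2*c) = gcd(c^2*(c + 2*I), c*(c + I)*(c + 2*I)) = c^2 + 2*I*c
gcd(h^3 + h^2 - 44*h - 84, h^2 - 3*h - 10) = h + 2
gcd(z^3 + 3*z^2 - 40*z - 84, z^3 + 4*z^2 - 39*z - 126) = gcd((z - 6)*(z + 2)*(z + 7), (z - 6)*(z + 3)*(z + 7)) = z^2 + z - 42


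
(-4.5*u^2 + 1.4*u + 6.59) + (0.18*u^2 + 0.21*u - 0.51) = -4.32*u^2 + 1.61*u + 6.08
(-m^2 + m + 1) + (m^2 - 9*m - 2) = -8*m - 1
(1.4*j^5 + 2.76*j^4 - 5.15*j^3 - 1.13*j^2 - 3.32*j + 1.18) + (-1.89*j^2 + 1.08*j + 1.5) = 1.4*j^5 + 2.76*j^4 - 5.15*j^3 - 3.02*j^2 - 2.24*j + 2.68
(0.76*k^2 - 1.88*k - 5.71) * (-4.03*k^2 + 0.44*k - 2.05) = -3.0628*k^4 + 7.9108*k^3 + 20.6261*k^2 + 1.3416*k + 11.7055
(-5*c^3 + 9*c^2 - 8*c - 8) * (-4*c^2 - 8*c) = 20*c^5 + 4*c^4 - 40*c^3 + 96*c^2 + 64*c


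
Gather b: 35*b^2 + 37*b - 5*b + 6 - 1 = 35*b^2 + 32*b + 5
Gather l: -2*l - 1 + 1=-2*l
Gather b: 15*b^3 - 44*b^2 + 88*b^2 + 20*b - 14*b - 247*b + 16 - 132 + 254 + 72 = 15*b^3 + 44*b^2 - 241*b + 210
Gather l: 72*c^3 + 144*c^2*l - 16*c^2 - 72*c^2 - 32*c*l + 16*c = 72*c^3 - 88*c^2 + 16*c + l*(144*c^2 - 32*c)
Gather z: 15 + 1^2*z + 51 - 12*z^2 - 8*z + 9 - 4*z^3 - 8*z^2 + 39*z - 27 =-4*z^3 - 20*z^2 + 32*z + 48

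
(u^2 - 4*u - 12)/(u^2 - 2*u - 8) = (u - 6)/(u - 4)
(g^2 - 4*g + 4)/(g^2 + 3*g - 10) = (g - 2)/(g + 5)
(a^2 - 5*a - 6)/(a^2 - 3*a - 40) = (-a^2 + 5*a + 6)/(-a^2 + 3*a + 40)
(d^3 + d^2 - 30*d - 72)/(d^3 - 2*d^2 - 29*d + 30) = (d^2 + 7*d + 12)/(d^2 + 4*d - 5)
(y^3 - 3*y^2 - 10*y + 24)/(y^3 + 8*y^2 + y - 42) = (y - 4)/(y + 7)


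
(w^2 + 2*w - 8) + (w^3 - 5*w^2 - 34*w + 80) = w^3 - 4*w^2 - 32*w + 72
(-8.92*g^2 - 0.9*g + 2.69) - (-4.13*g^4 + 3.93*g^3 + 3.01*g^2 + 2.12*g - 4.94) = 4.13*g^4 - 3.93*g^3 - 11.93*g^2 - 3.02*g + 7.63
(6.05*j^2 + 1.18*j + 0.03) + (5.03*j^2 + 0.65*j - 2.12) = 11.08*j^2 + 1.83*j - 2.09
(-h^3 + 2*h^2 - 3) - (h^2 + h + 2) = -h^3 + h^2 - h - 5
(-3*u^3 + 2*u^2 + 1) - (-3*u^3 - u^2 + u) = 3*u^2 - u + 1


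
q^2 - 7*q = q*(q - 7)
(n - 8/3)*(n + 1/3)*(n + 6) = n^3 + 11*n^2/3 - 134*n/9 - 16/3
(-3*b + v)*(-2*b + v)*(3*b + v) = 18*b^3 - 9*b^2*v - 2*b*v^2 + v^3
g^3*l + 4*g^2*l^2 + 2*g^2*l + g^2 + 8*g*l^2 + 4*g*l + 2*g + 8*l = (g + 2)*(g + 4*l)*(g*l + 1)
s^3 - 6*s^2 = s^2*(s - 6)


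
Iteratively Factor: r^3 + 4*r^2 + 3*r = (r)*(r^2 + 4*r + 3) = r*(r + 1)*(r + 3)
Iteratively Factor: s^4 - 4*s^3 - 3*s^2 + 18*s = (s - 3)*(s^3 - s^2 - 6*s) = (s - 3)^2*(s^2 + 2*s) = s*(s - 3)^2*(s + 2)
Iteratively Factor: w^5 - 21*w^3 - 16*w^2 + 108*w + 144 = (w - 4)*(w^4 + 4*w^3 - 5*w^2 - 36*w - 36) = (w - 4)*(w + 2)*(w^3 + 2*w^2 - 9*w - 18) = (w - 4)*(w + 2)*(w + 3)*(w^2 - w - 6) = (w - 4)*(w - 3)*(w + 2)*(w + 3)*(w + 2)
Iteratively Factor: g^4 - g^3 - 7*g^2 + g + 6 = (g - 3)*(g^3 + 2*g^2 - g - 2) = (g - 3)*(g + 2)*(g^2 - 1) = (g - 3)*(g + 1)*(g + 2)*(g - 1)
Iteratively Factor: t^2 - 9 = (t - 3)*(t + 3)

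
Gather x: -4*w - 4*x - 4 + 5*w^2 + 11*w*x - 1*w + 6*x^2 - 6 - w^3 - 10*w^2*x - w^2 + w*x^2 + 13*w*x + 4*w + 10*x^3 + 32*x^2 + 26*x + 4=-w^3 + 4*w^2 - w + 10*x^3 + x^2*(w + 38) + x*(-10*w^2 + 24*w + 22) - 6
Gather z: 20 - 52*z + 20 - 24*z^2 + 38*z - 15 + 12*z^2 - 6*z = -12*z^2 - 20*z + 25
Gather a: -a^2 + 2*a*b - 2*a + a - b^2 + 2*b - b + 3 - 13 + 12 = -a^2 + a*(2*b - 1) - b^2 + b + 2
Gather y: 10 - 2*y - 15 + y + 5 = -y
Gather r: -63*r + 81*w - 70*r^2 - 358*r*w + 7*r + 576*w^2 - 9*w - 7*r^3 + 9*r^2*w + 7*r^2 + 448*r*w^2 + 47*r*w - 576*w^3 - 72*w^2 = -7*r^3 + r^2*(9*w - 63) + r*(448*w^2 - 311*w - 56) - 576*w^3 + 504*w^2 + 72*w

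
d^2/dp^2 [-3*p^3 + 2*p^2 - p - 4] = 4 - 18*p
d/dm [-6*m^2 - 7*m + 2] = -12*m - 7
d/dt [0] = 0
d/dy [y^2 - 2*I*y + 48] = 2*y - 2*I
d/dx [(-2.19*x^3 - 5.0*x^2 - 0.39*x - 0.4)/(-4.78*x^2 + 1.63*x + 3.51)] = (10.4682*x^4 - 7.1394*x^3 - 33.0749*x^2 - 38.924*x - 0.7169)/(22.8484*x^4 - 15.5828*x^3 - 30.8987*x^2 + 11.4426*x + 12.3201)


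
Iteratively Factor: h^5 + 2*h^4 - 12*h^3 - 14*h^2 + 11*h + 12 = (h + 1)*(h^4 + h^3 - 13*h^2 - h + 12) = (h + 1)^2*(h^3 - 13*h + 12) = (h - 1)*(h + 1)^2*(h^2 + h - 12) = (h - 1)*(h + 1)^2*(h + 4)*(h - 3)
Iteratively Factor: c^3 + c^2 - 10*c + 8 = (c - 2)*(c^2 + 3*c - 4) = (c - 2)*(c + 4)*(c - 1)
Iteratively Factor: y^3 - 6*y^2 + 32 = (y + 2)*(y^2 - 8*y + 16) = (y - 4)*(y + 2)*(y - 4)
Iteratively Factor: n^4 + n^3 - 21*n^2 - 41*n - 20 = (n + 4)*(n^3 - 3*n^2 - 9*n - 5) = (n - 5)*(n + 4)*(n^2 + 2*n + 1) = (n - 5)*(n + 1)*(n + 4)*(n + 1)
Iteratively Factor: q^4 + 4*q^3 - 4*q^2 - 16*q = (q)*(q^3 + 4*q^2 - 4*q - 16) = q*(q + 4)*(q^2 - 4) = q*(q + 2)*(q + 4)*(q - 2)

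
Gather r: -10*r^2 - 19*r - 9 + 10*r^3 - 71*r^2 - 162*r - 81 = 10*r^3 - 81*r^2 - 181*r - 90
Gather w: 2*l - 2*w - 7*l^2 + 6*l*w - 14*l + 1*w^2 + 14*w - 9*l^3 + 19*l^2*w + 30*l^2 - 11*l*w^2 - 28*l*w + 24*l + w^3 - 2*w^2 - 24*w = -9*l^3 + 23*l^2 + 12*l + w^3 + w^2*(-11*l - 1) + w*(19*l^2 - 22*l - 12)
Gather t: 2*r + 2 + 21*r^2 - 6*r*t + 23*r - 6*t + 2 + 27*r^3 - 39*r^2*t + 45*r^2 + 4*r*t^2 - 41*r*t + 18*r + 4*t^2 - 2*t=27*r^3 + 66*r^2 + 43*r + t^2*(4*r + 4) + t*(-39*r^2 - 47*r - 8) + 4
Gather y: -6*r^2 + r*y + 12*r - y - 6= -6*r^2 + 12*r + y*(r - 1) - 6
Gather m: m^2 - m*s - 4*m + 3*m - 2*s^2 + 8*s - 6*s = m^2 + m*(-s - 1) - 2*s^2 + 2*s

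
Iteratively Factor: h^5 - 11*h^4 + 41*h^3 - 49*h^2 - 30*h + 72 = (h + 1)*(h^4 - 12*h^3 + 53*h^2 - 102*h + 72) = (h - 3)*(h + 1)*(h^3 - 9*h^2 + 26*h - 24) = (h - 4)*(h - 3)*(h + 1)*(h^2 - 5*h + 6) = (h - 4)*(h - 3)^2*(h + 1)*(h - 2)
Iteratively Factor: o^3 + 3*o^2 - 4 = (o + 2)*(o^2 + o - 2) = (o - 1)*(o + 2)*(o + 2)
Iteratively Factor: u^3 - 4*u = (u - 2)*(u^2 + 2*u) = (u - 2)*(u + 2)*(u)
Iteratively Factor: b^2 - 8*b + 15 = (b - 3)*(b - 5)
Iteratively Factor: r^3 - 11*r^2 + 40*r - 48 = (r - 4)*(r^2 - 7*r + 12) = (r - 4)*(r - 3)*(r - 4)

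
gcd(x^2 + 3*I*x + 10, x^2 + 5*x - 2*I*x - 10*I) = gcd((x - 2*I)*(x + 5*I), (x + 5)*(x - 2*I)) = x - 2*I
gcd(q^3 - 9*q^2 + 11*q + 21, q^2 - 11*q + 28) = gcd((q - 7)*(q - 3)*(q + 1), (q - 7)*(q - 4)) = q - 7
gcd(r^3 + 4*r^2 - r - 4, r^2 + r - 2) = r - 1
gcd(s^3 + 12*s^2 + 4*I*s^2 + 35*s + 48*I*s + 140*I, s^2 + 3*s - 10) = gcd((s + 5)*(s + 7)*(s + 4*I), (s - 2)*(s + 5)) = s + 5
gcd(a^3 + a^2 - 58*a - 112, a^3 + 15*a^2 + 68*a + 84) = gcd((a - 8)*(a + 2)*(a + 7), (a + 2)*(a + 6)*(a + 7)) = a^2 + 9*a + 14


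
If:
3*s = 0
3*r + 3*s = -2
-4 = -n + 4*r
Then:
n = 4/3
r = -2/3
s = 0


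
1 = 1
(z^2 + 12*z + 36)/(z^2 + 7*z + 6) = (z + 6)/(z + 1)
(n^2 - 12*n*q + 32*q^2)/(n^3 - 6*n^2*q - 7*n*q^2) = (-n^2 + 12*n*q - 32*q^2)/(n*(-n^2 + 6*n*q + 7*q^2))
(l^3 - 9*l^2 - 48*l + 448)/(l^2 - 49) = (l^2 - 16*l + 64)/(l - 7)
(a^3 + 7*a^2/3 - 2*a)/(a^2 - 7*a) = (a^2 + 7*a/3 - 2)/(a - 7)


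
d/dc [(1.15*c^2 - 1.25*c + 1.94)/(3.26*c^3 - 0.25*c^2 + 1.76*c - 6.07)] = (-3.749*c^4 + 8.15*c^3 - 17.2617*c^2 - 12.991*c + 4.1731)/(10.6276*c^6 - 1.63*c^5 + 11.5377*c^4 - 40.4564*c^3 + 6.1326*c^2 - 21.3664*c + 36.8449)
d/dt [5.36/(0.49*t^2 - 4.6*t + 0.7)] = (24.656 - 5.2528*t)/(0.49*t^2 - 4.6*t + 0.7)^2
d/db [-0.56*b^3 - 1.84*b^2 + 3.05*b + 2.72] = -1.68*b^2 - 3.68*b + 3.05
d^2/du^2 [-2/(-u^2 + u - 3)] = 4*(-u^2 + u + (2*u - 1)^2 - 3)/(u^2 - u + 3)^3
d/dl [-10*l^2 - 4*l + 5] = -20*l - 4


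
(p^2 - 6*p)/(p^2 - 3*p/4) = 4*(p - 6)/(4*p - 3)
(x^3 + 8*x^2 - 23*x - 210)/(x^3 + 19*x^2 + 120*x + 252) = (x - 5)/(x + 6)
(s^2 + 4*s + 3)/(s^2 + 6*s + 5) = (s + 3)/(s + 5)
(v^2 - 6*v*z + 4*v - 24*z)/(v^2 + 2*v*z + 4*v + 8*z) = (v - 6*z)/(v + 2*z)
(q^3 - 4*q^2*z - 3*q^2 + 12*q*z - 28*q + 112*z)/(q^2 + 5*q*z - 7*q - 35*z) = (q^2 - 4*q*z + 4*q - 16*z)/(q + 5*z)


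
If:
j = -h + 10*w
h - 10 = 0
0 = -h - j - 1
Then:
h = 10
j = -11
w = -1/10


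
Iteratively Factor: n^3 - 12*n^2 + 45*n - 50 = (n - 5)*(n^2 - 7*n + 10) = (n - 5)*(n - 2)*(n - 5)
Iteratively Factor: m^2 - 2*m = (m - 2)*(m)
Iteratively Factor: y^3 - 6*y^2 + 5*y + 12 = (y - 3)*(y^2 - 3*y - 4) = (y - 4)*(y - 3)*(y + 1)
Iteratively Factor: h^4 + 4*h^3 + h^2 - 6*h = (h + 3)*(h^3 + h^2 - 2*h) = (h - 1)*(h + 3)*(h^2 + 2*h) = h*(h - 1)*(h + 3)*(h + 2)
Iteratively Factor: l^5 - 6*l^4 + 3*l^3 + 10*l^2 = (l)*(l^4 - 6*l^3 + 3*l^2 + 10*l) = l*(l - 5)*(l^3 - l^2 - 2*l) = l^2*(l - 5)*(l^2 - l - 2) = l^2*(l - 5)*(l - 2)*(l + 1)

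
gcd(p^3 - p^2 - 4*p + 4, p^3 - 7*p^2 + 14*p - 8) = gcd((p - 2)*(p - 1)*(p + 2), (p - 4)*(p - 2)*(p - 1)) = p^2 - 3*p + 2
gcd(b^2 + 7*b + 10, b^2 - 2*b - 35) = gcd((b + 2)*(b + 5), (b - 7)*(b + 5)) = b + 5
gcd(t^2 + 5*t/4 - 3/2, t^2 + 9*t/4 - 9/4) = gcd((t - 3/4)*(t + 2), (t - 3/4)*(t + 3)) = t - 3/4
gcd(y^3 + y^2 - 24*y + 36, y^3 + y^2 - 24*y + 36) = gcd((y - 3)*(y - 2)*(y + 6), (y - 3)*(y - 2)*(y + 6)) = y^3 + y^2 - 24*y + 36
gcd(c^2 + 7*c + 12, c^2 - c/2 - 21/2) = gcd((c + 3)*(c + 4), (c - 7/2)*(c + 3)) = c + 3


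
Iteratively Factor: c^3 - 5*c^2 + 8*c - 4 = (c - 1)*(c^2 - 4*c + 4) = (c - 2)*(c - 1)*(c - 2)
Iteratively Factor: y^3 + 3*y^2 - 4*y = (y - 1)*(y^2 + 4*y) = y*(y - 1)*(y + 4)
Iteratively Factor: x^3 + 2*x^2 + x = (x + 1)*(x^2 + x) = x*(x + 1)*(x + 1)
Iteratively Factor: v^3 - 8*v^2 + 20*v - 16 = (v - 2)*(v^2 - 6*v + 8) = (v - 4)*(v - 2)*(v - 2)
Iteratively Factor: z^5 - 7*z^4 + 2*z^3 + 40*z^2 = (z)*(z^4 - 7*z^3 + 2*z^2 + 40*z) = z*(z - 4)*(z^3 - 3*z^2 - 10*z) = z*(z - 4)*(z + 2)*(z^2 - 5*z) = z^2*(z - 4)*(z + 2)*(z - 5)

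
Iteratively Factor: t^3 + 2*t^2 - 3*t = (t + 3)*(t^2 - t) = (t - 1)*(t + 3)*(t)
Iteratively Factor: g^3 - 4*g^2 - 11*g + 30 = (g - 2)*(g^2 - 2*g - 15) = (g - 5)*(g - 2)*(g + 3)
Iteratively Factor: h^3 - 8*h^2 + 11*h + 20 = (h - 4)*(h^2 - 4*h - 5) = (h - 4)*(h + 1)*(h - 5)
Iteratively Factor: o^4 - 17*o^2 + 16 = (o + 1)*(o^3 - o^2 - 16*o + 16) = (o - 1)*(o + 1)*(o^2 - 16) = (o - 1)*(o + 1)*(o + 4)*(o - 4)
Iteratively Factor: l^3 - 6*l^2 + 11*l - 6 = (l - 1)*(l^2 - 5*l + 6) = (l - 3)*(l - 1)*(l - 2)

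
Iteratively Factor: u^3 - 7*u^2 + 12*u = (u)*(u^2 - 7*u + 12) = u*(u - 3)*(u - 4)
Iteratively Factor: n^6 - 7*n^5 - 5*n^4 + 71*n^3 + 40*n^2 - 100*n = (n - 1)*(n^5 - 6*n^4 - 11*n^3 + 60*n^2 + 100*n) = (n - 1)*(n + 2)*(n^4 - 8*n^3 + 5*n^2 + 50*n) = (n - 5)*(n - 1)*(n + 2)*(n^3 - 3*n^2 - 10*n) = (n - 5)^2*(n - 1)*(n + 2)*(n^2 + 2*n) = n*(n - 5)^2*(n - 1)*(n + 2)*(n + 2)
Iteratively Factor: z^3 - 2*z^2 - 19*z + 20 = (z - 1)*(z^2 - z - 20) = (z - 1)*(z + 4)*(z - 5)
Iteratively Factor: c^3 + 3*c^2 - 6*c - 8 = (c + 1)*(c^2 + 2*c - 8) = (c + 1)*(c + 4)*(c - 2)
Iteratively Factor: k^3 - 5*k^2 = (k)*(k^2 - 5*k) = k^2*(k - 5)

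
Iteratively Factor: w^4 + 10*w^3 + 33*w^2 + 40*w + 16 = (w + 4)*(w^3 + 6*w^2 + 9*w + 4) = (w + 4)^2*(w^2 + 2*w + 1) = (w + 1)*(w + 4)^2*(w + 1)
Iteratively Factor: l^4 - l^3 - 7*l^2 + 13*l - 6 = (l - 1)*(l^3 - 7*l + 6) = (l - 2)*(l - 1)*(l^2 + 2*l - 3) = (l - 2)*(l - 1)*(l + 3)*(l - 1)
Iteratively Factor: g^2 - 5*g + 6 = (g - 3)*(g - 2)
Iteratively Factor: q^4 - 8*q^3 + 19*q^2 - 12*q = (q - 1)*(q^3 - 7*q^2 + 12*q) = q*(q - 1)*(q^2 - 7*q + 12) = q*(q - 4)*(q - 1)*(q - 3)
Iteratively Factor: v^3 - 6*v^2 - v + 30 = (v + 2)*(v^2 - 8*v + 15) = (v - 3)*(v + 2)*(v - 5)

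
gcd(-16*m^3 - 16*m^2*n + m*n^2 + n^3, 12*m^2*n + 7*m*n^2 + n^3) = 4*m + n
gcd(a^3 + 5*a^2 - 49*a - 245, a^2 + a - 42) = a + 7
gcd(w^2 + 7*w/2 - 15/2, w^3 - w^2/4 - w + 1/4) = 1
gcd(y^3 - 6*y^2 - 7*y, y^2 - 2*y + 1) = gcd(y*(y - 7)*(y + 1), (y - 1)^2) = 1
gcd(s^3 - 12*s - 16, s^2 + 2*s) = s + 2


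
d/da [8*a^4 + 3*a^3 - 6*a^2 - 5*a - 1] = 32*a^3 + 9*a^2 - 12*a - 5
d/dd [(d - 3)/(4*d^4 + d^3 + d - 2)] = (4*d^4 + d^3 + d - (d - 3)*(16*d^3 + 3*d^2 + 1) - 2)/(4*d^4 + d^3 + d - 2)^2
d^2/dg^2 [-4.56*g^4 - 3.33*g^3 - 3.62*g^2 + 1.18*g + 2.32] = -54.72*g^2 - 19.98*g - 7.24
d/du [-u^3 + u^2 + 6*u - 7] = -3*u^2 + 2*u + 6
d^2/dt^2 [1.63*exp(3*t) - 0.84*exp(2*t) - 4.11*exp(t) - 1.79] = (14.67*exp(2*t) - 3.36*exp(t) - 4.11)*exp(t)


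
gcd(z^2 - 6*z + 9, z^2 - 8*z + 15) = z - 3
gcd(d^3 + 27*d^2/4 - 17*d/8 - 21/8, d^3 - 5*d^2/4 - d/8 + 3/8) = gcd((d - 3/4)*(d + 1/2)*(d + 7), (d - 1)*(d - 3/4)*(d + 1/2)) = d^2 - d/4 - 3/8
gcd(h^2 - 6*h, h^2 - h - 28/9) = 1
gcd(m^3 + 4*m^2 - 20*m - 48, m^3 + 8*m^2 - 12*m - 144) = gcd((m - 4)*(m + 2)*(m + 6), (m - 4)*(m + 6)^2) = m^2 + 2*m - 24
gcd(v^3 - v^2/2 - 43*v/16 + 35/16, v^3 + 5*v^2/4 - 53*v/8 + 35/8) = v^2 - 9*v/4 + 5/4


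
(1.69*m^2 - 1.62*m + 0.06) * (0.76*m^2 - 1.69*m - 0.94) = 1.2844*m^4 - 4.0873*m^3 + 1.1948*m^2 + 1.4214*m - 0.0564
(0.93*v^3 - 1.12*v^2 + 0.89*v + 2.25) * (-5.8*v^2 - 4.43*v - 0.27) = -5.394*v^5 + 2.3761*v^4 - 0.4515*v^3 - 16.6903*v^2 - 10.2078*v - 0.6075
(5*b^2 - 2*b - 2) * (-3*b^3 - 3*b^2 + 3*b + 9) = -15*b^5 - 9*b^4 + 27*b^3 + 45*b^2 - 24*b - 18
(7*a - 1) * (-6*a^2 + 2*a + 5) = -42*a^3 + 20*a^2 + 33*a - 5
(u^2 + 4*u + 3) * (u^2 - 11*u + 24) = u^4 - 7*u^3 - 17*u^2 + 63*u + 72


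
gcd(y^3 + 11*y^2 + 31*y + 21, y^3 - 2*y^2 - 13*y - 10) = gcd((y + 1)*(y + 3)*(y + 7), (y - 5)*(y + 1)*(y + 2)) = y + 1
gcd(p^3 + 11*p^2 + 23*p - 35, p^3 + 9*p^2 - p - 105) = p^2 + 12*p + 35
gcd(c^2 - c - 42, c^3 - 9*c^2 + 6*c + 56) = c - 7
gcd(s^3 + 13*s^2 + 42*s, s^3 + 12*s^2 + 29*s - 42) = s^2 + 13*s + 42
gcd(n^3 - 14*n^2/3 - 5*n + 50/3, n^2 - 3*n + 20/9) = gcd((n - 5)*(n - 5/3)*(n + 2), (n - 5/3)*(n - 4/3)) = n - 5/3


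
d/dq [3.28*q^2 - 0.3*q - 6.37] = 6.56*q - 0.3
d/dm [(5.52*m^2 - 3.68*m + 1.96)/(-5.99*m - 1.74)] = (-33.0648*m^2 - 19.2096*m + 18.1436)/(35.8801*m^2 + 20.8452*m + 3.0276)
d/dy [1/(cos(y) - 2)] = sin(y)/(cos(y) - 2)^2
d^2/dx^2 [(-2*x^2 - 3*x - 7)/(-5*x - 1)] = 324/(125*x^3 + 75*x^2 + 15*x + 1)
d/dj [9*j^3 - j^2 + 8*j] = 27*j^2 - 2*j + 8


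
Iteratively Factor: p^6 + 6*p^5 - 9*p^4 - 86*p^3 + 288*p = (p)*(p^5 + 6*p^4 - 9*p^3 - 86*p^2 + 288) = p*(p + 4)*(p^4 + 2*p^3 - 17*p^2 - 18*p + 72) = p*(p - 2)*(p + 4)*(p^3 + 4*p^2 - 9*p - 36) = p*(p - 2)*(p + 3)*(p + 4)*(p^2 + p - 12) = p*(p - 2)*(p + 3)*(p + 4)^2*(p - 3)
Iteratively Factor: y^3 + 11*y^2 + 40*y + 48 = (y + 4)*(y^2 + 7*y + 12) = (y + 4)^2*(y + 3)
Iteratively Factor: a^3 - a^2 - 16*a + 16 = (a + 4)*(a^2 - 5*a + 4) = (a - 4)*(a + 4)*(a - 1)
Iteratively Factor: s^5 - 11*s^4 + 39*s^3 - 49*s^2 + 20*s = (s - 5)*(s^4 - 6*s^3 + 9*s^2 - 4*s) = (s - 5)*(s - 1)*(s^3 - 5*s^2 + 4*s) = (s - 5)*(s - 4)*(s - 1)*(s^2 - s) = s*(s - 5)*(s - 4)*(s - 1)*(s - 1)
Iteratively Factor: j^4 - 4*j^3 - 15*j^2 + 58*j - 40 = (j + 4)*(j^3 - 8*j^2 + 17*j - 10) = (j - 1)*(j + 4)*(j^2 - 7*j + 10) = (j - 5)*(j - 1)*(j + 4)*(j - 2)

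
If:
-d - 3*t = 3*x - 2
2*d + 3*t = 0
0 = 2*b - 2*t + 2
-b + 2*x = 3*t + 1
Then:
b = -11/15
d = -2/5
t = 4/15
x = 8/15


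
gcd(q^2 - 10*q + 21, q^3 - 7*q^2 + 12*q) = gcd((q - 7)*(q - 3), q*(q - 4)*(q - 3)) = q - 3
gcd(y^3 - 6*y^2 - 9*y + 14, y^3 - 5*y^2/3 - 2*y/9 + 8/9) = y - 1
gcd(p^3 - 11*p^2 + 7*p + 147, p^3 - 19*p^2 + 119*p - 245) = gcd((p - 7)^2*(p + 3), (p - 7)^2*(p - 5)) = p^2 - 14*p + 49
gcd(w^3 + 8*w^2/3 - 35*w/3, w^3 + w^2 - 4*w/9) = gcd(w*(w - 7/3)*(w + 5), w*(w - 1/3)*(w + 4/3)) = w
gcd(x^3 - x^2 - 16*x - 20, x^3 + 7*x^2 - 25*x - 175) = x - 5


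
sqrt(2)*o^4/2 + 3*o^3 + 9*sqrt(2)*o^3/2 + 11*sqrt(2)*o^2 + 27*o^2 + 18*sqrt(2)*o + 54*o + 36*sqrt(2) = (o + 3)*(o + 6)*(o + 2*sqrt(2))*(sqrt(2)*o/2 + 1)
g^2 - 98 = (g - 7*sqrt(2))*(g + 7*sqrt(2))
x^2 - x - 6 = (x - 3)*(x + 2)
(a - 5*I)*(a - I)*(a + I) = a^3 - 5*I*a^2 + a - 5*I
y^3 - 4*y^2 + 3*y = y*(y - 3)*(y - 1)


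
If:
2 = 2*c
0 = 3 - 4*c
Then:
No Solution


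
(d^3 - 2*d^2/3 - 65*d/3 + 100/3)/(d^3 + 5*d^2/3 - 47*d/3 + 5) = (3*d^2 - 17*d + 20)/(3*d^2 - 10*d + 3)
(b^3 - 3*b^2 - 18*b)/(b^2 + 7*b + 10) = b*(b^2 - 3*b - 18)/(b^2 + 7*b + 10)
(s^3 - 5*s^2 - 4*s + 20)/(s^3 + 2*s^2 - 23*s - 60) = (s^2 - 4)/(s^2 + 7*s + 12)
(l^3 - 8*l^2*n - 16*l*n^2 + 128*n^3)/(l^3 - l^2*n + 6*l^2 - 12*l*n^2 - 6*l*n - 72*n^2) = (l^2 - 4*l*n - 32*n^2)/(l^2 + 3*l*n + 6*l + 18*n)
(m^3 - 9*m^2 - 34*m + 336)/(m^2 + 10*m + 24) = (m^2 - 15*m + 56)/(m + 4)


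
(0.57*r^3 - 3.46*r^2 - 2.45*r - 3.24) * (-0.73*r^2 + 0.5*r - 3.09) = -0.4161*r^5 + 2.8108*r^4 - 1.7028*r^3 + 11.8316*r^2 + 5.9505*r + 10.0116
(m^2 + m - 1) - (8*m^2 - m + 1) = -7*m^2 + 2*m - 2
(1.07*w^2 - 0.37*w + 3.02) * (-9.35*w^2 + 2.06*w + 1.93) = -10.0045*w^4 + 5.6637*w^3 - 26.9341*w^2 + 5.5071*w + 5.8286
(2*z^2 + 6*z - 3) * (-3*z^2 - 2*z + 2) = -6*z^4 - 22*z^3 + z^2 + 18*z - 6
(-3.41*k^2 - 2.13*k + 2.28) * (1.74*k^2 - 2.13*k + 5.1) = -5.9334*k^4 + 3.5571*k^3 - 8.8869*k^2 - 15.7194*k + 11.628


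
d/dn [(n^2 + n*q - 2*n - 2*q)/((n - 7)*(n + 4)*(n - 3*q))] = ((n - 7)*(n + 4)*(n - 3*q)*(2*n + q - 2) + (n - 7)*(n + 4)*(-n^2 - n*q + 2*n + 2*q) + (n - 7)*(n - 3*q)*(-n^2 - n*q + 2*n + 2*q) + (n + 4)*(n - 3*q)*(-n^2 - n*q + 2*n + 2*q))/((n - 7)^2*(n + 4)^2*(n - 3*q)^2)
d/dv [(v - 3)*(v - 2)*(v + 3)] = 3*v^2 - 4*v - 9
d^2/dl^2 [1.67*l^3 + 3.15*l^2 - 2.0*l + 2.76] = 10.02*l + 6.3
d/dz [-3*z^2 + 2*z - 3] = 2 - 6*z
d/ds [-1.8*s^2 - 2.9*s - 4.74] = -3.6*s - 2.9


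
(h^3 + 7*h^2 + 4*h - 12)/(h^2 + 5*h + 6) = (h^2 + 5*h - 6)/(h + 3)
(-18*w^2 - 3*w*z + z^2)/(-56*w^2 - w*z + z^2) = (18*w^2 + 3*w*z - z^2)/(56*w^2 + w*z - z^2)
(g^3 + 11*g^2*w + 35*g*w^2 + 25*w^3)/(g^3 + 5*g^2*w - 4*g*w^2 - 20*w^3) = (-g^2 - 6*g*w - 5*w^2)/(-g^2 + 4*w^2)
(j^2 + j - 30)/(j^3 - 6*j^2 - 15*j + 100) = (j + 6)/(j^2 - j - 20)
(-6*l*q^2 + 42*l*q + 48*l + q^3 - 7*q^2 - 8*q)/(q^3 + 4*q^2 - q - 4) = (-6*l*q + 48*l + q^2 - 8*q)/(q^2 + 3*q - 4)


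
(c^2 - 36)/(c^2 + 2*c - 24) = (c - 6)/(c - 4)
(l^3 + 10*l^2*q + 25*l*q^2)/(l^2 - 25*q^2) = l*(-l - 5*q)/(-l + 5*q)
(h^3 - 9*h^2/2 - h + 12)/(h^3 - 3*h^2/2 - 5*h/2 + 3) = (h - 4)/(h - 1)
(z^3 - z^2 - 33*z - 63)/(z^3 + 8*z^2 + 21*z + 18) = (z - 7)/(z + 2)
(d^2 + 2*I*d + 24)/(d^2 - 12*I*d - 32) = (d + 6*I)/(d - 8*I)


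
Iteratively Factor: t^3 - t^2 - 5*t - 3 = (t + 1)*(t^2 - 2*t - 3) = (t + 1)^2*(t - 3)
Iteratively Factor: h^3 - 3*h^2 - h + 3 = (h - 3)*(h^2 - 1) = (h - 3)*(h + 1)*(h - 1)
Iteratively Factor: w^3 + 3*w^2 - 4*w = (w)*(w^2 + 3*w - 4) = w*(w + 4)*(w - 1)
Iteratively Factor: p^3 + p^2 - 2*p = (p - 1)*(p^2 + 2*p) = p*(p - 1)*(p + 2)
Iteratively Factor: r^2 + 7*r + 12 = (r + 4)*(r + 3)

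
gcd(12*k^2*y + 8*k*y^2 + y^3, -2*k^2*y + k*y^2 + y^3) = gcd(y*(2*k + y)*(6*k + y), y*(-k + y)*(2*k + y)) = 2*k*y + y^2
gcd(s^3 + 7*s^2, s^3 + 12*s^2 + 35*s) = s^2 + 7*s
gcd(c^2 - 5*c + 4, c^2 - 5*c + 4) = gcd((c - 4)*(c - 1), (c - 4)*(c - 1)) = c^2 - 5*c + 4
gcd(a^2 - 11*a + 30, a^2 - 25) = a - 5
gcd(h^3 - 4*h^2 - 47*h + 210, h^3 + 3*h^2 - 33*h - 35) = h^2 + 2*h - 35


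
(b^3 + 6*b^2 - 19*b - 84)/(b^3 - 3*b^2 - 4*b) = (b^2 + 10*b + 21)/(b*(b + 1))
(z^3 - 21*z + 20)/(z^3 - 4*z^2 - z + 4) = (z + 5)/(z + 1)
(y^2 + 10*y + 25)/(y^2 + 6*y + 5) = (y + 5)/(y + 1)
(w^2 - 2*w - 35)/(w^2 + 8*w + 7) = (w^2 - 2*w - 35)/(w^2 + 8*w + 7)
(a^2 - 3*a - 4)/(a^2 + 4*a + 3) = (a - 4)/(a + 3)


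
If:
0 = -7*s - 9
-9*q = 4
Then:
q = -4/9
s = -9/7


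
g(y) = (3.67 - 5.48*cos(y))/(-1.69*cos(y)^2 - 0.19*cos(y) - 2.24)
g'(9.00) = 0.21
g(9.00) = -2.50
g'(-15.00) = -0.12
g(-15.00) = -2.55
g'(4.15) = 0.46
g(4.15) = -2.52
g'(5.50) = 1.16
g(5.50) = 0.07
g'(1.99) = -0.98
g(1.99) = -2.42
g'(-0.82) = 1.26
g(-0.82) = 0.02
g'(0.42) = -0.46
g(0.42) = 0.35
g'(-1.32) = 2.62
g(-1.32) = -0.97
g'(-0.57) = 0.70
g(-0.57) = 0.26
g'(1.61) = -2.49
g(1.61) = -1.74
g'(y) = (3.67 - 5.48*cos(y))*(-3.38*sin(y)*cos(y) - 0.19*sin(y))/(-1.69*cos(y)^2 - 0.19*cos(y) - 2.24)^2 + 5.48*sin(y)/(-1.69*cos(y)^2 - 0.19*cos(y) - 2.24) = (9.2612*cos(y)^2 - 12.4046*cos(y) - 12.9725)*sin(y)/(2.8561*cos(y)^4 + 0.6422*cos(y)^3 + 7.6073*cos(y)^2 + 0.8512*cos(y) + 5.0176)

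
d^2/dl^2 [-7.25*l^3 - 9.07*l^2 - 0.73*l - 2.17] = -43.5*l - 18.14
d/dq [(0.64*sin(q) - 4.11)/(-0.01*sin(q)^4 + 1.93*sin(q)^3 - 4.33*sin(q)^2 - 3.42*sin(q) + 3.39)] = (0.0192*sin(q)^4 - 2.6348*sin(q)^3 + 26.5681*sin(q)^2 - 35.5926*sin(q) - 11.8866)*cos(q)/(0.0001*sin(q)^8 - 0.0386*sin(q)^7 + 3.8115*sin(q)^6 - 16.6454*sin(q)^5 + 5.4799*sin(q)^4 + 42.7026*sin(q)^3 - 17.661*sin(q)^2 - 23.1876*sin(q) + 11.4921)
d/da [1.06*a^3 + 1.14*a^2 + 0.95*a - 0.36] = 3.18*a^2 + 2.28*a + 0.95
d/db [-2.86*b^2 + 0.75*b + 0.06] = 0.75 - 5.72*b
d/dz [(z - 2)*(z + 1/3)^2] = (3*z + 1)*(9*z - 11)/9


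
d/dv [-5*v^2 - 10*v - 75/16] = -10*v - 10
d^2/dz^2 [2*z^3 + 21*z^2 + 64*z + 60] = 12*z + 42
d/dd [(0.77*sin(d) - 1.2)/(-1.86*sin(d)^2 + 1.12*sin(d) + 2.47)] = (1.4322*sin(d)^2 - 4.464*sin(d) + 3.2459)*cos(d)/(3.4596*sin(d)^4 - 4.1664*sin(d)^3 - 7.934*sin(d)^2 + 5.5328*sin(d) + 6.1009)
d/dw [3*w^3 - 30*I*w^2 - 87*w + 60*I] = 9*w^2 - 60*I*w - 87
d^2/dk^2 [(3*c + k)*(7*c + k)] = 2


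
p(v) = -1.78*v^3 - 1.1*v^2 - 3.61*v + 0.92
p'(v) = -5.34*v^2 - 2.2*v - 3.61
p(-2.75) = 39.55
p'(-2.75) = -37.94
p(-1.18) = 6.57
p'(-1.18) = -8.45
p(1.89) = -21.85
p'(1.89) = -26.84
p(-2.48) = 30.26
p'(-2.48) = -31.00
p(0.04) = 0.77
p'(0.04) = -3.71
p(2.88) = -61.12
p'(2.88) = -54.24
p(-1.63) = 11.59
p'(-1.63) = -14.21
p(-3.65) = 86.00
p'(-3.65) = -66.72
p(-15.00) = 5815.07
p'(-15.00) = -1172.11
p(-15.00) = 5815.07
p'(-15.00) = -1172.11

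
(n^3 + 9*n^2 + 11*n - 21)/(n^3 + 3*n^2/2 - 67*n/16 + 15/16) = 16*(n^2 + 6*n - 7)/(16*n^2 - 24*n + 5)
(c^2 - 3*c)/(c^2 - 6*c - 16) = c*(3 - c)/(-c^2 + 6*c + 16)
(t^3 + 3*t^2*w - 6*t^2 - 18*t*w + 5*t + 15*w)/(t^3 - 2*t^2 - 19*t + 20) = (t + 3*w)/(t + 4)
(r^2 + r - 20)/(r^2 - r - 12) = (r + 5)/(r + 3)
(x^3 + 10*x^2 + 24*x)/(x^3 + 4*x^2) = (x + 6)/x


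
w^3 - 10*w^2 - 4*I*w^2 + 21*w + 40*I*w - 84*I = (w - 7)*(w - 3)*(w - 4*I)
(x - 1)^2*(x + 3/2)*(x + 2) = x^4 + 3*x^3/2 - 3*x^2 - 5*x/2 + 3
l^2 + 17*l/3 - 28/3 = (l - 4/3)*(l + 7)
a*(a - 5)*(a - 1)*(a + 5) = a^4 - a^3 - 25*a^2 + 25*a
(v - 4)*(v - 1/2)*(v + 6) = v^3 + 3*v^2/2 - 25*v + 12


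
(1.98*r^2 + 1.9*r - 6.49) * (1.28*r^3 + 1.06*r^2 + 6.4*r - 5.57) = 2.5344*r^5 + 4.5308*r^4 + 6.3788*r^3 - 5.748*r^2 - 52.119*r + 36.1493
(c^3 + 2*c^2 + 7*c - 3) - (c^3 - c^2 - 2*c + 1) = 3*c^2 + 9*c - 4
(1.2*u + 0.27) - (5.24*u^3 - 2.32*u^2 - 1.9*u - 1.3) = -5.24*u^3 + 2.32*u^2 + 3.1*u + 1.57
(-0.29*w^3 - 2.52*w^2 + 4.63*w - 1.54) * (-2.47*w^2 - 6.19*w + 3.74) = 0.7163*w^5 + 8.0195*w^4 + 3.0781*w^3 - 34.2807*w^2 + 26.8488*w - 5.7596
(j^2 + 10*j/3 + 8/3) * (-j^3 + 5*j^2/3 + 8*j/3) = -j^5 - 5*j^4/3 + 50*j^3/9 + 40*j^2/3 + 64*j/9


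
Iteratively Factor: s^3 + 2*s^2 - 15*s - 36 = (s - 4)*(s^2 + 6*s + 9) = (s - 4)*(s + 3)*(s + 3)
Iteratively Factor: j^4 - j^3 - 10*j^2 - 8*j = (j - 4)*(j^3 + 3*j^2 + 2*j) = j*(j - 4)*(j^2 + 3*j + 2) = j*(j - 4)*(j + 2)*(j + 1)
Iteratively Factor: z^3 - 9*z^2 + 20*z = (z - 4)*(z^2 - 5*z) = z*(z - 4)*(z - 5)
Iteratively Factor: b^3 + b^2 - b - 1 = (b - 1)*(b^2 + 2*b + 1) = (b - 1)*(b + 1)*(b + 1)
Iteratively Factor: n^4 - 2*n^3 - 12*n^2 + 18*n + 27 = (n - 3)*(n^3 + n^2 - 9*n - 9) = (n - 3)*(n + 3)*(n^2 - 2*n - 3) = (n - 3)^2*(n + 3)*(n + 1)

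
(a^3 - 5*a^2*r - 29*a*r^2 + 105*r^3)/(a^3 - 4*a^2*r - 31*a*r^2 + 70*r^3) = (-a + 3*r)/(-a + 2*r)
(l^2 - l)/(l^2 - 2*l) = (l - 1)/(l - 2)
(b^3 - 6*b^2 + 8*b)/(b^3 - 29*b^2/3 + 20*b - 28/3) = 3*b*(b - 4)/(3*b^2 - 23*b + 14)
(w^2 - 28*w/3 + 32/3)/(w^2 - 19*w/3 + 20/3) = (w - 8)/(w - 5)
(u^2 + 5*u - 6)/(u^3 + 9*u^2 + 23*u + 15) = (u^2 + 5*u - 6)/(u^3 + 9*u^2 + 23*u + 15)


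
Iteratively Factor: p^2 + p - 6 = (p + 3)*(p - 2)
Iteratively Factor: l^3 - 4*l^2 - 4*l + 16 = (l - 2)*(l^2 - 2*l - 8) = (l - 2)*(l + 2)*(l - 4)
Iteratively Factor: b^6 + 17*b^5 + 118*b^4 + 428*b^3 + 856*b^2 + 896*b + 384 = (b + 2)*(b^5 + 15*b^4 + 88*b^3 + 252*b^2 + 352*b + 192) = (b + 2)*(b + 3)*(b^4 + 12*b^3 + 52*b^2 + 96*b + 64) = (b + 2)^2*(b + 3)*(b^3 + 10*b^2 + 32*b + 32) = (b + 2)^2*(b + 3)*(b + 4)*(b^2 + 6*b + 8) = (b + 2)^2*(b + 3)*(b + 4)^2*(b + 2)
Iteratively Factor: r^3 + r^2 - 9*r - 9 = (r - 3)*(r^2 + 4*r + 3) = (r - 3)*(r + 1)*(r + 3)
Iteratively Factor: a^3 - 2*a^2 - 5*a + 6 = (a + 2)*(a^2 - 4*a + 3) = (a - 1)*(a + 2)*(a - 3)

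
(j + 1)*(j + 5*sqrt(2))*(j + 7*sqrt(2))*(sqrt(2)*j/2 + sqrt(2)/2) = sqrt(2)*j^4/2 + sqrt(2)*j^3 + 12*j^3 + 24*j^2 + 71*sqrt(2)*j^2/2 + 12*j + 70*sqrt(2)*j + 35*sqrt(2)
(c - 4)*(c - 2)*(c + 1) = c^3 - 5*c^2 + 2*c + 8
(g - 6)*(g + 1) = g^2 - 5*g - 6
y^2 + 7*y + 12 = (y + 3)*(y + 4)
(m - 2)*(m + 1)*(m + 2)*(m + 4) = m^4 + 5*m^3 - 20*m - 16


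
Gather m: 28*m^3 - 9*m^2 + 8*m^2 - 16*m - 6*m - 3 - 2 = 28*m^3 - m^2 - 22*m - 5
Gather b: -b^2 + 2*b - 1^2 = -b^2 + 2*b - 1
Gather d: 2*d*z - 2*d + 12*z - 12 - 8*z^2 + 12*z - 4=d*(2*z - 2) - 8*z^2 + 24*z - 16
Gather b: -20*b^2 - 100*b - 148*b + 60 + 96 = -20*b^2 - 248*b + 156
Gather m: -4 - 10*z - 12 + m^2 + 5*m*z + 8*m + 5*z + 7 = m^2 + m*(5*z + 8) - 5*z - 9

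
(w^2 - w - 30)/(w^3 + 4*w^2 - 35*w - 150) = 1/(w + 5)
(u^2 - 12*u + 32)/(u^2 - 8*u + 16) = (u - 8)/(u - 4)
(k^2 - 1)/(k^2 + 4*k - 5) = (k + 1)/(k + 5)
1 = 1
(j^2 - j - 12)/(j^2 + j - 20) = (j + 3)/(j + 5)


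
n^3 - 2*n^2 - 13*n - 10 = (n - 5)*(n + 1)*(n + 2)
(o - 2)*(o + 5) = o^2 + 3*o - 10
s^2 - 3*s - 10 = (s - 5)*(s + 2)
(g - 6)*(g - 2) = g^2 - 8*g + 12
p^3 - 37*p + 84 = (p - 4)*(p - 3)*(p + 7)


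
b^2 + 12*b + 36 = (b + 6)^2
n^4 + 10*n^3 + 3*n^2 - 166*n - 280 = (n - 4)*(n + 2)*(n + 5)*(n + 7)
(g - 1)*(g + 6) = g^2 + 5*g - 6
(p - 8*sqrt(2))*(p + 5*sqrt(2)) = p^2 - 3*sqrt(2)*p - 80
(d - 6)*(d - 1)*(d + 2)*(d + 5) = d^4 - 33*d^2 - 28*d + 60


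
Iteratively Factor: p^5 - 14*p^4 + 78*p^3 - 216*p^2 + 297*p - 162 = (p - 2)*(p^4 - 12*p^3 + 54*p^2 - 108*p + 81) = (p - 3)*(p - 2)*(p^3 - 9*p^2 + 27*p - 27) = (p - 3)^2*(p - 2)*(p^2 - 6*p + 9) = (p - 3)^3*(p - 2)*(p - 3)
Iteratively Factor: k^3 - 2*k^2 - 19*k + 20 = (k + 4)*(k^2 - 6*k + 5) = (k - 1)*(k + 4)*(k - 5)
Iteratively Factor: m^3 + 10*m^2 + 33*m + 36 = (m + 3)*(m^2 + 7*m + 12) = (m + 3)^2*(m + 4)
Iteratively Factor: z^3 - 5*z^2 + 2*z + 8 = (z + 1)*(z^2 - 6*z + 8) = (z - 4)*(z + 1)*(z - 2)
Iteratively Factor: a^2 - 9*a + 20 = (a - 4)*(a - 5)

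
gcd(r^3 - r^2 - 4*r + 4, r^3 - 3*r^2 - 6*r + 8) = r^2 + r - 2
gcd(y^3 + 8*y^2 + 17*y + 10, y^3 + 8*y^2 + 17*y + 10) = y^3 + 8*y^2 + 17*y + 10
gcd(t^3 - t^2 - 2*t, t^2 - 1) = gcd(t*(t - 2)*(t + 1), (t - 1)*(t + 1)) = t + 1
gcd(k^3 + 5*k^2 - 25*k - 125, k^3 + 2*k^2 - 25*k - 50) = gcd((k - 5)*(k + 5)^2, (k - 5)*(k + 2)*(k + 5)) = k^2 - 25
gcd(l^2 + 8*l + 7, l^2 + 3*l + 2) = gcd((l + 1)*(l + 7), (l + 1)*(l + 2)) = l + 1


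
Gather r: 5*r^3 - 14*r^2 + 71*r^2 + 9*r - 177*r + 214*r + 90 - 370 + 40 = 5*r^3 + 57*r^2 + 46*r - 240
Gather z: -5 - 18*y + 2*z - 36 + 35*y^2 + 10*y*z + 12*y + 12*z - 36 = 35*y^2 - 6*y + z*(10*y + 14) - 77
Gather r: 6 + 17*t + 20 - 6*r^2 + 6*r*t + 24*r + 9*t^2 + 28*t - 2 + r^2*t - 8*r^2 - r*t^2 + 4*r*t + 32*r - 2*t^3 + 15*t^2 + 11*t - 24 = r^2*(t - 14) + r*(-t^2 + 10*t + 56) - 2*t^3 + 24*t^2 + 56*t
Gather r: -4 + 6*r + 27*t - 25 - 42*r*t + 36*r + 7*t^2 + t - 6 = r*(42 - 42*t) + 7*t^2 + 28*t - 35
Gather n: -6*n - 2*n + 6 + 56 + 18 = 80 - 8*n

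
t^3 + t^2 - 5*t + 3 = (t - 1)^2*(t + 3)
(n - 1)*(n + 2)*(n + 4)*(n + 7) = n^4 + 12*n^3 + 37*n^2 + 6*n - 56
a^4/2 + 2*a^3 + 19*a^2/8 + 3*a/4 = a*(a/2 + 1)*(a + 1/2)*(a + 3/2)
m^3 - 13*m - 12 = (m - 4)*(m + 1)*(m + 3)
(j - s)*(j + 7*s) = j^2 + 6*j*s - 7*s^2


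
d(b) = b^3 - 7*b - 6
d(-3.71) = -31.09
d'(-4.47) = 52.94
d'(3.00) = 20.00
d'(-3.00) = 20.00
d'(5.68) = 89.79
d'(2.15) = 6.87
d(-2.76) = -7.70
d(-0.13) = -5.09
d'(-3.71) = 34.29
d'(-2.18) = 7.26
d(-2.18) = -1.10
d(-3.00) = -12.00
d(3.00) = 0.00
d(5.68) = 137.49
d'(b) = 3*b^2 - 7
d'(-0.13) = -6.95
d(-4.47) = -64.02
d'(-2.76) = 15.85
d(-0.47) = -2.81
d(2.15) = -11.11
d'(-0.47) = -6.34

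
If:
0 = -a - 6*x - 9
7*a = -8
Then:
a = -8/7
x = -55/42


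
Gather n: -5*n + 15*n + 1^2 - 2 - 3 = 10*n - 4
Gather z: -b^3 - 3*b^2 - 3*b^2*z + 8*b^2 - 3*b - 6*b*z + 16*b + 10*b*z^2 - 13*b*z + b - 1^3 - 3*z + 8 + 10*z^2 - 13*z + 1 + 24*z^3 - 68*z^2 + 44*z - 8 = -b^3 + 5*b^2 + 14*b + 24*z^3 + z^2*(10*b - 58) + z*(-3*b^2 - 19*b + 28)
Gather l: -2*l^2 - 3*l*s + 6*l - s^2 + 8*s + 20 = -2*l^2 + l*(6 - 3*s) - s^2 + 8*s + 20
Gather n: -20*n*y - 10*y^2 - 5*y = -20*n*y - 10*y^2 - 5*y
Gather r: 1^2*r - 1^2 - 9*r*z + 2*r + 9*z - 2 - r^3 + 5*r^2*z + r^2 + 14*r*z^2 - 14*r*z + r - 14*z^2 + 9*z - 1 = -r^3 + r^2*(5*z + 1) + r*(14*z^2 - 23*z + 4) - 14*z^2 + 18*z - 4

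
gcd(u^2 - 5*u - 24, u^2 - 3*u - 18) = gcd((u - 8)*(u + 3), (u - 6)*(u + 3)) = u + 3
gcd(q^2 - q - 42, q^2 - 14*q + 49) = q - 7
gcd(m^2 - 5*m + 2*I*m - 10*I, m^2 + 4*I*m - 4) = m + 2*I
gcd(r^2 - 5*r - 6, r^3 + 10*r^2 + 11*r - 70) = 1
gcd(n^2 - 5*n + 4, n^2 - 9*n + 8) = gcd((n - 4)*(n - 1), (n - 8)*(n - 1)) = n - 1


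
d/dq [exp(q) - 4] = exp(q)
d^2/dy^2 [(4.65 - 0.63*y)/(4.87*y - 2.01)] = 208.233408/(4.87*y - 2.01)^3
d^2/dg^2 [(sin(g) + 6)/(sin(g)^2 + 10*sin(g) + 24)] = (4*sin(g) + cos(g)^2 + 1)/(sin(g) + 4)^3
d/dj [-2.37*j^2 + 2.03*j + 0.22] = 2.03 - 4.74*j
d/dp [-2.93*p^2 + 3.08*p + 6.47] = 3.08 - 5.86*p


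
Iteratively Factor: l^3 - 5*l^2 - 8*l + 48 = (l + 3)*(l^2 - 8*l + 16) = (l - 4)*(l + 3)*(l - 4)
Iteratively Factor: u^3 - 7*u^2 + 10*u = (u)*(u^2 - 7*u + 10) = u*(u - 2)*(u - 5)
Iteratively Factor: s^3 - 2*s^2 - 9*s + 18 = (s - 3)*(s^2 + s - 6) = (s - 3)*(s + 3)*(s - 2)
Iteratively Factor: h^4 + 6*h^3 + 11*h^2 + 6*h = (h + 1)*(h^3 + 5*h^2 + 6*h) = (h + 1)*(h + 3)*(h^2 + 2*h) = h*(h + 1)*(h + 3)*(h + 2)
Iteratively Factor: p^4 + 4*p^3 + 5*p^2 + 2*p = (p + 1)*(p^3 + 3*p^2 + 2*p) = (p + 1)^2*(p^2 + 2*p) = (p + 1)^2*(p + 2)*(p)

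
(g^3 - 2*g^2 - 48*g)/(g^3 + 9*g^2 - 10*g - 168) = g*(g - 8)/(g^2 + 3*g - 28)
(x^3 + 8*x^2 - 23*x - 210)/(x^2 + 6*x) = x + 2 - 35/x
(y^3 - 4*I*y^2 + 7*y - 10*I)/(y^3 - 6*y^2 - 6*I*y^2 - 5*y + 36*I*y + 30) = (y + 2*I)/(y - 6)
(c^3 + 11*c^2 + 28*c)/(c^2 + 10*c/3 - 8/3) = 3*c*(c + 7)/(3*c - 2)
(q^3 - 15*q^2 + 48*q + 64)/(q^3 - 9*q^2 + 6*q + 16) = (q - 8)/(q - 2)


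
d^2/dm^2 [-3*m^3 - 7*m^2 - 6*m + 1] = -18*m - 14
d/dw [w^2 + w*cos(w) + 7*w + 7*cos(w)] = -w*sin(w) + 2*w - 7*sin(w) + cos(w) + 7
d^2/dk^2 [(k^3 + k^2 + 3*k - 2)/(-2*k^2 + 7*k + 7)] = 2*(-89*k^3 - 165*k^2 - 357*k + 224)/(8*k^6 - 84*k^5 + 210*k^4 + 245*k^3 - 735*k^2 - 1029*k - 343)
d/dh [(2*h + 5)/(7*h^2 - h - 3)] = (14*h^2 - 2*h - (2*h + 5)*(14*h - 1) - 6)/(-7*h^2 + h + 3)^2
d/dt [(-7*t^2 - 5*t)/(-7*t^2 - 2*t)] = -21/(49*t^2 + 28*t + 4)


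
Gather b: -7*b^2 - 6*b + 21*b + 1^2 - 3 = -7*b^2 + 15*b - 2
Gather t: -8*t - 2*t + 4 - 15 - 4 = -10*t - 15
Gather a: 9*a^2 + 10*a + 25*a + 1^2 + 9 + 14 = 9*a^2 + 35*a + 24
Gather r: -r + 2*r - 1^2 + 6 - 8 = r - 3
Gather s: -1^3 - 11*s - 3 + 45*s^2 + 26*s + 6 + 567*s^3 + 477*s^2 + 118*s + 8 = 567*s^3 + 522*s^2 + 133*s + 10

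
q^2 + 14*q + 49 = (q + 7)^2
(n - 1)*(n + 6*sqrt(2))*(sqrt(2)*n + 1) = sqrt(2)*n^3 - sqrt(2)*n^2 + 13*n^2 - 13*n + 6*sqrt(2)*n - 6*sqrt(2)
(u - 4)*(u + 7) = u^2 + 3*u - 28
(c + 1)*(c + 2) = c^2 + 3*c + 2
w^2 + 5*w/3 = w*(w + 5/3)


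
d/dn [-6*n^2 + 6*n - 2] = 6 - 12*n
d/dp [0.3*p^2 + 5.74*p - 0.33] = 0.6*p + 5.74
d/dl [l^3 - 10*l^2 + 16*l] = 3*l^2 - 20*l + 16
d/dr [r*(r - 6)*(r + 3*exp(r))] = 3*r^2*exp(r) + 3*r^2 - 12*r*exp(r) - 12*r - 18*exp(r)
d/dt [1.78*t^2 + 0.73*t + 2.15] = 3.56*t + 0.73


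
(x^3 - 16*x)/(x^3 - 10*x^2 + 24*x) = (x + 4)/(x - 6)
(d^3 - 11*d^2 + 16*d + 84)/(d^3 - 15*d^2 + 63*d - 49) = (d^2 - 4*d - 12)/(d^2 - 8*d + 7)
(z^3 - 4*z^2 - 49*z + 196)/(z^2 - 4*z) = z - 49/z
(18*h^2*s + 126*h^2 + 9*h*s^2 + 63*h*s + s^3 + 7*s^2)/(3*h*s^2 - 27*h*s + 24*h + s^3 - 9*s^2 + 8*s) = (6*h*s + 42*h + s^2 + 7*s)/(s^2 - 9*s + 8)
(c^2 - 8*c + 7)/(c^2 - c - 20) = (-c^2 + 8*c - 7)/(-c^2 + c + 20)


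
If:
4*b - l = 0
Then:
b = l/4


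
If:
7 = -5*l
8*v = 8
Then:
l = -7/5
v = 1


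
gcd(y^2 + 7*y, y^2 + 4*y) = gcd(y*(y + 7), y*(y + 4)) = y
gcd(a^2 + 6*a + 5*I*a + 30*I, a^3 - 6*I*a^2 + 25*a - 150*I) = a + 5*I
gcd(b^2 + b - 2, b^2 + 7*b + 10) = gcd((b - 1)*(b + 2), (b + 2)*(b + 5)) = b + 2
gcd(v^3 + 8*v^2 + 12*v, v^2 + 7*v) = v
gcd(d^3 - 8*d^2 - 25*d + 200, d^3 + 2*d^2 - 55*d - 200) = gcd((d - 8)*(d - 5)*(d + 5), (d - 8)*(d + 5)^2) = d^2 - 3*d - 40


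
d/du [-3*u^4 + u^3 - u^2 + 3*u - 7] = -12*u^3 + 3*u^2 - 2*u + 3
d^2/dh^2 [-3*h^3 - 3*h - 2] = -18*h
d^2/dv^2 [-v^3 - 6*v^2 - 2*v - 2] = -6*v - 12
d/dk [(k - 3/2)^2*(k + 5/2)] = 3*k^2 - k - 21/4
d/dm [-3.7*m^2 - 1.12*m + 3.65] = -7.4*m - 1.12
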